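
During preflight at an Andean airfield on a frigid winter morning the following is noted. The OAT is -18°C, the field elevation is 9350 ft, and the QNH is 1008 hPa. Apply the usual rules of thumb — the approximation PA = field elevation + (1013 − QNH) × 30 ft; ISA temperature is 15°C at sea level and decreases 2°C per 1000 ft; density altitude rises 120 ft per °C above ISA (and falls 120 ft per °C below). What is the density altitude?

7820 ft

Pressure altitude = 9350 + (1013 − 1008) × 30 = 9350 + (+150) = 9500 ft.
ISA temperature at 9500 ft = 15 − 2 × (9500/1000) = -4°C.
ISA deviation = -18 − (-4) = -14°C.
Density altitude = 9500 + 120 × (-14) = 7820 ft.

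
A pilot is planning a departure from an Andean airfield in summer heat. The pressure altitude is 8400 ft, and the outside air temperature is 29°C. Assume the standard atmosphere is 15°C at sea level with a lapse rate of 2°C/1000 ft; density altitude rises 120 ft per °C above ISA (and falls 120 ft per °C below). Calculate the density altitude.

ISA temperature at 8400 ft = 15 − 2 × (8400/1000) = -1.8°C.
ISA deviation = 29 − (-1.8) = +30.8°C.
Density altitude = 8400 + 120 × (30.8) = 8400 + (+3696) = 12096 ft.

12096 ft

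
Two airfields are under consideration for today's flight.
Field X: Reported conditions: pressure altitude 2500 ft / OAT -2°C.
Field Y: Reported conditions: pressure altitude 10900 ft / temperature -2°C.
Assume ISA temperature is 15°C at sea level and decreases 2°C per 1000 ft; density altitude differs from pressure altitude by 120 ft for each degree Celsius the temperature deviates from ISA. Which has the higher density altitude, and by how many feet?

Field X: ISA temp = 10°C, deviation -12°C, DA = 2500 + 120 × (-12) = 1060 ft.
Field Y: ISA temp = -6.8°C, deviation +4.8°C, DA = 10900 + 120 × 4.8 = 11476 ft.
Field Y is higher by 11476 − 1060 = 10416 ft.

Field Y by 10416 ft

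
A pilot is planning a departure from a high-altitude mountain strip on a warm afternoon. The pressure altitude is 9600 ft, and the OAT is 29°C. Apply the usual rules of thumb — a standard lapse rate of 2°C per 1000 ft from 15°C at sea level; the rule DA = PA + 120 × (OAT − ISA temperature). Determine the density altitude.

13584 ft

ISA temperature at 9600 ft = 15 − 2 × (9600/1000) = -4.2°C.
ISA deviation = 29 − (-4.2) = +33.2°C.
Density altitude = 9600 + 120 × (33.2) = 9600 + (+3984) = 13584 ft.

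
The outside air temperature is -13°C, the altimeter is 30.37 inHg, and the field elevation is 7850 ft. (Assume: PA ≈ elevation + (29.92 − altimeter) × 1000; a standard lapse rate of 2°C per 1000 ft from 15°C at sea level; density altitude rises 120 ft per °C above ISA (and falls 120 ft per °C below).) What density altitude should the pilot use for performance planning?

Pressure altitude = 7850 + (29.92 − 30.37) × 1000 = 7850 + (-450) = 7400 ft.
ISA temperature at 7400 ft = 15 − 2 × (7400/1000) = 0.2°C.
ISA deviation = -13 − 0.2 = -13.2°C.
Density altitude = 7400 + 120 × (-13.2) = 5816 ft.

5816 ft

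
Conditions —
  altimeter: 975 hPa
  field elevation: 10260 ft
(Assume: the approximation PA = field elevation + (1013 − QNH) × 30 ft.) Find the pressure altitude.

Pressure correction = (1013 − 975) × 30 = +1140 ft.
Pressure altitude = 10260 + (+1140) = 11400 ft.

11400 ft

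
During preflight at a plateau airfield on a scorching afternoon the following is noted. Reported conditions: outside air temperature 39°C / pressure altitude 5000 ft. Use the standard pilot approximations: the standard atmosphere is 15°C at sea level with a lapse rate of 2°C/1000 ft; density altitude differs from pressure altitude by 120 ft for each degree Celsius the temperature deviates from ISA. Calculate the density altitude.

9080 ft

ISA temperature at 5000 ft = 15 − 2 × (5000/1000) = 5°C.
ISA deviation = 39 − 5 = +34°C.
Density altitude = 5000 + 120 × (34) = 5000 + (+4080) = 9080 ft.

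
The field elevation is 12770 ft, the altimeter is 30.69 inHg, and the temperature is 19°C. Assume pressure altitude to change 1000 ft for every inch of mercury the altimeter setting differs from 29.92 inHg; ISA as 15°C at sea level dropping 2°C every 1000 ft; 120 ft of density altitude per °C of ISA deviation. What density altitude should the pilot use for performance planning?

Pressure altitude = 12770 + (29.92 − 30.69) × 1000 = 12770 + (-770) = 12000 ft.
ISA temperature at 12000 ft = 15 − 2 × (12000/1000) = -9°C.
ISA deviation = 19 − (-9) = +28°C.
Density altitude = 12000 + 120 × (28) = 15360 ft.

15360 ft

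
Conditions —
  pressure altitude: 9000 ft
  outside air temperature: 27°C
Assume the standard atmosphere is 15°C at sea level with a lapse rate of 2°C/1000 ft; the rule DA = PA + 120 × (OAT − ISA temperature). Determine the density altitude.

12600 ft

ISA temperature at 9000 ft = 15 − 2 × (9000/1000) = -3°C.
ISA deviation = 27 − (-3) = +30°C.
Density altitude = 9000 + 120 × (30) = 9000 + (+3600) = 12600 ft.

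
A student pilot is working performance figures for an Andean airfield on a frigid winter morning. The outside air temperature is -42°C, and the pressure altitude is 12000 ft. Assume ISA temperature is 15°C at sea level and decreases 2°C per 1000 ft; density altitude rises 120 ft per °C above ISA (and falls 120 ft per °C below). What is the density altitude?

ISA temperature at 12000 ft = 15 − 2 × (12000/1000) = -9°C.
ISA deviation = -42 − (-9) = -33°C.
Density altitude = 12000 + 120 × (-33) = 12000 + (-3960) = 8040 ft.

8040 ft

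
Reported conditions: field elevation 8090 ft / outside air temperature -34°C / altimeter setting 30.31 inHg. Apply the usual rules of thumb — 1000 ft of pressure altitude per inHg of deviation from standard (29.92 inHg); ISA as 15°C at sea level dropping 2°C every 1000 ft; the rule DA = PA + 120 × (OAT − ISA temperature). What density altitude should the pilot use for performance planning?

3668 ft

Pressure altitude = 8090 + (29.92 − 30.31) × 1000 = 8090 + (-390) = 7700 ft.
ISA temperature at 7700 ft = 15 − 2 × (7700/1000) = -0.4°C.
ISA deviation = -34 − (-0.4) = -33.6°C.
Density altitude = 7700 + 120 × (-33.6) = 3668 ft.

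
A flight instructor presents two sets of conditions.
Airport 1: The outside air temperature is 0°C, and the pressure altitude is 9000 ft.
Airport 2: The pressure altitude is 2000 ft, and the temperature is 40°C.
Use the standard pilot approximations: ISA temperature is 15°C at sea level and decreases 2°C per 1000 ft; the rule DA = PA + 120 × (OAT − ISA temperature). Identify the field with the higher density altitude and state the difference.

Airport 1: ISA temp = -3°C, deviation +3°C, DA = 9000 + 120 × 3 = 9360 ft.
Airport 2: ISA temp = 11°C, deviation +29°C, DA = 2000 + 120 × 29 = 5480 ft.
Airport 1 is higher by 9360 − 5480 = 3880 ft.

Airport 1 by 3880 ft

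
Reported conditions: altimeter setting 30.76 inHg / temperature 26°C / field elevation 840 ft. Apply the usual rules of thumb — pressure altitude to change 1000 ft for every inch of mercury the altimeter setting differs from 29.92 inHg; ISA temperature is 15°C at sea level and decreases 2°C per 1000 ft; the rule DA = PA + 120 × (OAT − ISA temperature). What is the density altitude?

Pressure altitude = 840 + (29.92 − 30.76) × 1000 = 840 + (-840) = 0 ft.
ISA temperature at 0 ft = 15 − 2 × (0/1000) = 15°C.
ISA deviation = 26 − 15 = +11°C.
Density altitude = 0 + 120 × (11) = 1320 ft.

1320 ft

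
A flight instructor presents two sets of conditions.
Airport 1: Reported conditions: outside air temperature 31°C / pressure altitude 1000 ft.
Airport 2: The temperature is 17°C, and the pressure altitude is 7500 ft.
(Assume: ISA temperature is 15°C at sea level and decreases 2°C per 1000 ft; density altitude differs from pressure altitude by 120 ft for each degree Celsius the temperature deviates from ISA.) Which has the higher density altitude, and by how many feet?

Airport 1: ISA temp = 13°C, deviation +18°C, DA = 1000 + 120 × 18 = 3160 ft.
Airport 2: ISA temp = 0°C, deviation +17°C, DA = 7500 + 120 × 17 = 9540 ft.
Airport 2 is higher by 9540 − 3160 = 6380 ft.

Airport 2 by 6380 ft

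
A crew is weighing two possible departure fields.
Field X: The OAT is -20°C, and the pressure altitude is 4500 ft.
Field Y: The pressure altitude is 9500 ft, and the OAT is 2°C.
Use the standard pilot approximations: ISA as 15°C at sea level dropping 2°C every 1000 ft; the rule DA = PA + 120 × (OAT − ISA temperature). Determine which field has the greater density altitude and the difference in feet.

Field Y by 8840 ft

Field X: ISA temp = 6°C, deviation -26°C, DA = 4500 + 120 × (-26) = 1380 ft.
Field Y: ISA temp = -4°C, deviation +6°C, DA = 9500 + 120 × 6 = 10220 ft.
Field Y is higher by 10220 − 1380 = 8840 ft.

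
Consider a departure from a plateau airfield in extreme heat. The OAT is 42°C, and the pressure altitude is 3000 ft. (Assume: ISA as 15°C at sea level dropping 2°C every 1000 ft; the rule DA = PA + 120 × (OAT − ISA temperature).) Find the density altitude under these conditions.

ISA temperature at 3000 ft = 15 − 2 × (3000/1000) = 9°C.
ISA deviation = 42 − 9 = +33°C.
Density altitude = 3000 + 120 × (33) = 3000 + (+3960) = 6960 ft.

6960 ft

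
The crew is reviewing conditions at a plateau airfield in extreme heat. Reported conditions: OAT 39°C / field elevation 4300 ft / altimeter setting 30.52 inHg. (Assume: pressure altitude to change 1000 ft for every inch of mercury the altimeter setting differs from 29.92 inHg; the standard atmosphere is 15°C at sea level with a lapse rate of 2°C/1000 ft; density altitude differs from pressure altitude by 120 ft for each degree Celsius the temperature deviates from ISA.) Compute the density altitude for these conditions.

Pressure altitude = 4300 + (29.92 − 30.52) × 1000 = 4300 + (-600) = 3700 ft.
ISA temperature at 3700 ft = 15 − 2 × (3700/1000) = 7.6°C.
ISA deviation = 39 − 7.6 = +31.4°C.
Density altitude = 3700 + 120 × (31.4) = 7468 ft.

7468 ft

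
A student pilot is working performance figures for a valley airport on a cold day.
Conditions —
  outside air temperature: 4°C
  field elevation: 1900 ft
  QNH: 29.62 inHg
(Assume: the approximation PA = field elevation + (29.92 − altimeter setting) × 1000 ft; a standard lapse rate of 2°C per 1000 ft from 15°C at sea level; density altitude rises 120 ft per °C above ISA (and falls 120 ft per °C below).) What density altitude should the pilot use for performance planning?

1408 ft

Pressure altitude = 1900 + (29.92 − 29.62) × 1000 = 1900 + (+300) = 2200 ft.
ISA temperature at 2200 ft = 15 − 2 × (2200/1000) = 10.6°C.
ISA deviation = 4 − 10.6 = -6.6°C.
Density altitude = 2200 + 120 × (-6.6) = 1408 ft.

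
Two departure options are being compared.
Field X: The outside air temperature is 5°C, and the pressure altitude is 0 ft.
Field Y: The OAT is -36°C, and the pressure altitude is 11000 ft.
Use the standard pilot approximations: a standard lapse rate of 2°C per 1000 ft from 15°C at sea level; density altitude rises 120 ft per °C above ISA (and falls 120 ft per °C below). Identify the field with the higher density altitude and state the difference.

Field Y by 8720 ft

Field X: ISA temp = 15°C, deviation -10°C, DA = 0 + 120 × (-10) = -1200 ft.
Field Y: ISA temp = -7°C, deviation -29°C, DA = 11000 + 120 × (-29) = 7520 ft.
Field Y is higher by 7520 − (-1200) = 8720 ft.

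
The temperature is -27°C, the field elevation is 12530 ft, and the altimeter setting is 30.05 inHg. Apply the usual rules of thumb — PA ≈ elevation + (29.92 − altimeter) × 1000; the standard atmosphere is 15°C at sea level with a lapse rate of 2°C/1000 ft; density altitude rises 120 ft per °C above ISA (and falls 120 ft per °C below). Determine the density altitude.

10336 ft

Pressure altitude = 12530 + (29.92 − 30.05) × 1000 = 12530 + (-130) = 12400 ft.
ISA temperature at 12400 ft = 15 − 2 × (12400/1000) = -9.8°C.
ISA deviation = -27 − (-9.8) = -17.2°C.
Density altitude = 12400 + 120 × (-17.2) = 10336 ft.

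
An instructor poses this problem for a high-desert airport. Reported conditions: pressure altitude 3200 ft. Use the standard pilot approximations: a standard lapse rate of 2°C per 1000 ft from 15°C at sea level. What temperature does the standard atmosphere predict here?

ISA temperature = 15 − 2 × (3200/1000) = 15 − 6.4 = 8.6°C.

8.6°C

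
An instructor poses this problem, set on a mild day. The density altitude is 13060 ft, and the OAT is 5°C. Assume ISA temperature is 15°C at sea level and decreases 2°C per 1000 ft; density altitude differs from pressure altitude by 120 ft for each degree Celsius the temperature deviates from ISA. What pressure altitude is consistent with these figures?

DA = PA + 120 × (OAT − (15 − 2·PA/1000)) = PA + 120·OAT − 1800 + 0.24·PA = 1.24·PA + 120·OAT − 1800.
So 1.24·PA = 13060 − 120 × 5 + 1800 = 14260.
PA = 14260 / 1.24 = 11500 ft.

11500 ft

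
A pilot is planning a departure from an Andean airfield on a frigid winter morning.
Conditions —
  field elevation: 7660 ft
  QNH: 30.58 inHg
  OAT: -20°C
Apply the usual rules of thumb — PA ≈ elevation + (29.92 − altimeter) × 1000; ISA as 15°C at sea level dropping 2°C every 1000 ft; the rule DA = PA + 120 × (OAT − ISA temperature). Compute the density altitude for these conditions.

Pressure altitude = 7660 + (29.92 − 30.58) × 1000 = 7660 + (-660) = 7000 ft.
ISA temperature at 7000 ft = 15 − 2 × (7000/1000) = 1°C.
ISA deviation = -20 − 1 = -21°C.
Density altitude = 7000 + 120 × (-21) = 4480 ft.

4480 ft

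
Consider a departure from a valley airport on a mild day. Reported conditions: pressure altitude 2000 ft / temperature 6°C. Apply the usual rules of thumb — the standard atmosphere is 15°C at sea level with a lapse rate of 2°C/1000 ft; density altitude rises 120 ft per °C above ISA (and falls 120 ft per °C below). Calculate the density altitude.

ISA temperature at 2000 ft = 15 − 2 × (2000/1000) = 11°C.
ISA deviation = 6 − 11 = -5°C.
Density altitude = 2000 + 120 × (-5) = 2000 + (-600) = 1400 ft.

1400 ft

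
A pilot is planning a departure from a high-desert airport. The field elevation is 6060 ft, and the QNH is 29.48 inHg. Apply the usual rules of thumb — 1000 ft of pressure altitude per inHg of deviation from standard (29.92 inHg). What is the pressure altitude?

6500 ft

Pressure correction = (29.92 − 29.48) × 1000 = +440 ft.
Pressure altitude = 6060 + (+440) = 6500 ft.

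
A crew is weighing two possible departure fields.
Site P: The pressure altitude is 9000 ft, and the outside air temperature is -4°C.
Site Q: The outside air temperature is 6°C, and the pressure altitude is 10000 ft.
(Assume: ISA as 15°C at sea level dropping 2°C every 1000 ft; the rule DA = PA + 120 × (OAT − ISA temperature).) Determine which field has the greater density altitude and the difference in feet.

Site Q by 2440 ft

Site P: ISA temp = -3°C, deviation -1°C, DA = 9000 + 120 × (-1) = 8880 ft.
Site Q: ISA temp = -5°C, deviation +11°C, DA = 10000 + 120 × 11 = 11320 ft.
Site Q is higher by 11320 − 8880 = 2440 ft.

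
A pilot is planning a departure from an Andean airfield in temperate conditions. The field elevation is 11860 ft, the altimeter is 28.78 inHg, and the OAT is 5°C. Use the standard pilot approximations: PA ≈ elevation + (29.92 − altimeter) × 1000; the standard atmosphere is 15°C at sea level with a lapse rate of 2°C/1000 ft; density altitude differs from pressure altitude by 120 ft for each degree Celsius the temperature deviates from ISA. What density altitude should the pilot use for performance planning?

14920 ft

Pressure altitude = 11860 + (29.92 − 28.78) × 1000 = 11860 + (+1140) = 13000 ft.
ISA temperature at 13000 ft = 15 − 2 × (13000/1000) = -11°C.
ISA deviation = 5 − (-11) = +16°C.
Density altitude = 13000 + 120 × (16) = 14920 ft.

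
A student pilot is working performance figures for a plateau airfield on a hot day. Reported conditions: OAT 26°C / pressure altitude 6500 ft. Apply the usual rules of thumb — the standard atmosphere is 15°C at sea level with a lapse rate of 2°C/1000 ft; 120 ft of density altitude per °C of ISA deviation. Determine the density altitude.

ISA temperature at 6500 ft = 15 − 2 × (6500/1000) = 2°C.
ISA deviation = 26 − 2 = +24°C.
Density altitude = 6500 + 120 × (24) = 6500 + (+2880) = 9380 ft.

9380 ft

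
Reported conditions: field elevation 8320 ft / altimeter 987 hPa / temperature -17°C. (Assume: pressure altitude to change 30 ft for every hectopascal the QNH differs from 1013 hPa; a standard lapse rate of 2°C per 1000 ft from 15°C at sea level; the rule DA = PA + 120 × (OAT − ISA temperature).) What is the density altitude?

Pressure altitude = 8320 + (1013 − 987) × 30 = 8320 + (+780) = 9100 ft.
ISA temperature at 9100 ft = 15 − 2 × (9100/1000) = -3.2°C.
ISA deviation = -17 − (-3.2) = -13.8°C.
Density altitude = 9100 + 120 × (-13.8) = 7444 ft.

7444 ft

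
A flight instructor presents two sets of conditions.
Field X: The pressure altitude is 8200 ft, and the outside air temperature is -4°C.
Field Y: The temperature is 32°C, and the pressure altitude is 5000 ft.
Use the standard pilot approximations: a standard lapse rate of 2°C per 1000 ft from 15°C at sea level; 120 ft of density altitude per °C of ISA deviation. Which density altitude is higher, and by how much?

Field X: ISA temp = -1.4°C, deviation -2.6°C, DA = 8200 + 120 × (-2.6) = 7888 ft.
Field Y: ISA temp = 5°C, deviation +27°C, DA = 5000 + 120 × 27 = 8240 ft.
Field Y is higher by 8240 − 7888 = 352 ft.

Field Y by 352 ft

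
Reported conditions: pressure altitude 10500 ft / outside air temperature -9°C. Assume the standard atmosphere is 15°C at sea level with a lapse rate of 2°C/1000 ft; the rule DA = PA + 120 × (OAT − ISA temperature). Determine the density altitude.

ISA temperature at 10500 ft = 15 − 2 × (10500/1000) = -6°C.
ISA deviation = -9 − (-6) = -3°C.
Density altitude = 10500 + 120 × (-3) = 10500 + (-360) = 10140 ft.

10140 ft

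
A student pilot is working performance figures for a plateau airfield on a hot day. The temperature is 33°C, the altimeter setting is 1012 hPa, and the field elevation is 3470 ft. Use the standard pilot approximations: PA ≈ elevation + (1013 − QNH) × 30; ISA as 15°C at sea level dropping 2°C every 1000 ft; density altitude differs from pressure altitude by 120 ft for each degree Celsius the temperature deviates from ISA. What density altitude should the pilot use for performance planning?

6500 ft

Pressure altitude = 3470 + (1013 − 1012) × 30 = 3470 + (+30) = 3500 ft.
ISA temperature at 3500 ft = 15 − 2 × (3500/1000) = 8°C.
ISA deviation = 33 − 8 = +25°C.
Density altitude = 3500 + 120 × (25) = 6500 ft.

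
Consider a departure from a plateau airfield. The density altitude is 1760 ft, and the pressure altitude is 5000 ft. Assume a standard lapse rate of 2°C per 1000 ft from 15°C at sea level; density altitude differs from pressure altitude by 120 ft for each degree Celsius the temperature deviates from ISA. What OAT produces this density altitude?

Density altitude − pressure altitude = 1760 − 5000 = -3240 ft.
At 120 ft/°C that is an ISA deviation of -3240/120 = -27°C.
ISA temperature at 5000 ft = 15 − 2 × (5000/1000) = 5°C.
OAT = ISA + deviation = 5 + (-27) = -22°C.

-22°C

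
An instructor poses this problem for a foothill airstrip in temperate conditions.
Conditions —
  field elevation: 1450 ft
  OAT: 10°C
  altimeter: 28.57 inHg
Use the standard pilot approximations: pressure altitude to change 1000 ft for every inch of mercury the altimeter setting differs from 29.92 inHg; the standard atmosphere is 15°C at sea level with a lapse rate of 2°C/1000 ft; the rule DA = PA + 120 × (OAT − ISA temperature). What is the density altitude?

2872 ft

Pressure altitude = 1450 + (29.92 − 28.57) × 1000 = 1450 + (+1350) = 2800 ft.
ISA temperature at 2800 ft = 15 − 2 × (2800/1000) = 9.4°C.
ISA deviation = 10 − 9.4 = +0.6°C.
Density altitude = 2800 + 120 × (0.6) = 2872 ft.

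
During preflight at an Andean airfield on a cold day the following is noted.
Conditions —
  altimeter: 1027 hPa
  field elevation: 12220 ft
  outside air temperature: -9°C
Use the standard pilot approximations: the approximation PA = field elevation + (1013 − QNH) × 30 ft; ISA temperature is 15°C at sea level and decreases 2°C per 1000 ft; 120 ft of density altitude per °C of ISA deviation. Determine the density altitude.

Pressure altitude = 12220 + (1013 − 1027) × 30 = 12220 + (-420) = 11800 ft.
ISA temperature at 11800 ft = 15 − 2 × (11800/1000) = -8.6°C.
ISA deviation = -9 − (-8.6) = -0.4°C.
Density altitude = 11800 + 120 × (-0.4) = 11752 ft.

11752 ft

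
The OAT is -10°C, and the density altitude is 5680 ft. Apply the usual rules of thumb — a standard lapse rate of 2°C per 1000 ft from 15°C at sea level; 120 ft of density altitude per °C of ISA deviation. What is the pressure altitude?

DA = PA + 120 × (OAT − (15 − 2·PA/1000)) = PA + 120·OAT − 1800 + 0.24·PA = 1.24·PA + 120·OAT − 1800.
So 1.24·PA = 5680 − 120 × (-10) + 1800 = 8680.
PA = 8680 / 1.24 = 7000 ft.

7000 ft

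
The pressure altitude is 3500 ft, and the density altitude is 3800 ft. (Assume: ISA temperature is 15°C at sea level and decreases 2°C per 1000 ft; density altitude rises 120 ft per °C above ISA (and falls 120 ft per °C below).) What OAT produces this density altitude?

10.5°C

Density altitude − pressure altitude = 3800 − 3500 = +300 ft.
At 120 ft/°C that is an ISA deviation of 300/120 = +2.5°C.
ISA temperature at 3500 ft = 15 − 2 × (3500/1000) = 8°C.
OAT = ISA + deviation = 8 + (+2.5) = 10.5°C.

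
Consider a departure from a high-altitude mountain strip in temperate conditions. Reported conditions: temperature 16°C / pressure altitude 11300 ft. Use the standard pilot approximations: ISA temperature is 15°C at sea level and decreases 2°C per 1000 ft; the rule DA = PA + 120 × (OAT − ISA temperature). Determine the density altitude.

ISA temperature at 11300 ft = 15 − 2 × (11300/1000) = -7.6°C.
ISA deviation = 16 − (-7.6) = +23.6°C.
Density altitude = 11300 + 120 × (23.6) = 11300 + (+2832) = 14132 ft.

14132 ft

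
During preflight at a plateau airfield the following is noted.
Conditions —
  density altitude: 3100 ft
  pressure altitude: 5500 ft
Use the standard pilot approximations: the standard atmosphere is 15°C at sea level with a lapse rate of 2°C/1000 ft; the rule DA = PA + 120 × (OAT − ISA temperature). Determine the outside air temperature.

Density altitude − pressure altitude = 3100 − 5500 = -2400 ft.
At 120 ft/°C that is an ISA deviation of -2400/120 = -20°C.
ISA temperature at 5500 ft = 15 − 2 × (5500/1000) = 4°C.
OAT = ISA + deviation = 4 + (-20) = -16°C.

-16°C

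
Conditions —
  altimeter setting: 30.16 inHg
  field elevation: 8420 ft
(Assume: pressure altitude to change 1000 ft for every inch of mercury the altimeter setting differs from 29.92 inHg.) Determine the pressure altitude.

Pressure correction = (29.92 − 30.16) × 1000 = -240 ft.
Pressure altitude = 8420 + (-240) = 8180 ft.

8180 ft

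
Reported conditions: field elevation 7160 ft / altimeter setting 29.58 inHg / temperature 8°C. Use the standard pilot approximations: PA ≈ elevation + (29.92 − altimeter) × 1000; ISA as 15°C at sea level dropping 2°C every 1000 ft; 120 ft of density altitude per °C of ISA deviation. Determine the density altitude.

Pressure altitude = 7160 + (29.92 − 29.58) × 1000 = 7160 + (+340) = 7500 ft.
ISA temperature at 7500 ft = 15 − 2 × (7500/1000) = 0°C.
ISA deviation = 8 − 0 = +8°C.
Density altitude = 7500 + 120 × (8) = 8460 ft.

8460 ft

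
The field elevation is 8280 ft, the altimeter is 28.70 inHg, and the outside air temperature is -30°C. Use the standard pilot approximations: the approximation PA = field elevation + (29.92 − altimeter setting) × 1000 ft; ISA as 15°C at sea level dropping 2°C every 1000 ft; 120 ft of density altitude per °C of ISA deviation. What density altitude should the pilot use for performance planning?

6380 ft

Pressure altitude = 8280 + (29.92 − 28.70) × 1000 = 8280 + (+1220) = 9500 ft.
ISA temperature at 9500 ft = 15 − 2 × (9500/1000) = -4°C.
ISA deviation = -30 − (-4) = -26°C.
Density altitude = 9500 + 120 × (-26) = 6380 ft.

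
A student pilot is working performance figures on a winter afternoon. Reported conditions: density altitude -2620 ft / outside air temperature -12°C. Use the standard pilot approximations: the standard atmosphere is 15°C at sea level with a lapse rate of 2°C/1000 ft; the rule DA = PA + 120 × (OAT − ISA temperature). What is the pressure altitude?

DA = PA + 120 × (OAT − (15 − 2·PA/1000)) = PA + 120·OAT − 1800 + 0.24·PA = 1.24·PA + 120·OAT − 1800.
So 1.24·PA = -2620 − 120 × (-12) + 1800 = 620.
PA = 620 / 1.24 = 500 ft.

500 ft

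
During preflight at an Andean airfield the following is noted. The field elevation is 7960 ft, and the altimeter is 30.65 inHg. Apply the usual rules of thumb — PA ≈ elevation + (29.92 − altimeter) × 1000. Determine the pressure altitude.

Pressure correction = (29.92 − 30.65) × 1000 = -730 ft.
Pressure altitude = 7960 + (-730) = 7230 ft.

7230 ft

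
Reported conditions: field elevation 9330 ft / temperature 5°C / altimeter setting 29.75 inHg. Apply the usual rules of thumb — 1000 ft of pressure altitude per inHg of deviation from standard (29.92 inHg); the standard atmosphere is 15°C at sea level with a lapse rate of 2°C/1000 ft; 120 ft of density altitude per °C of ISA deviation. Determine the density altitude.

Pressure altitude = 9330 + (29.92 − 29.75) × 1000 = 9330 + (+170) = 9500 ft.
ISA temperature at 9500 ft = 15 − 2 × (9500/1000) = -4°C.
ISA deviation = 5 − (-4) = +9°C.
Density altitude = 9500 + 120 × (9) = 10580 ft.

10580 ft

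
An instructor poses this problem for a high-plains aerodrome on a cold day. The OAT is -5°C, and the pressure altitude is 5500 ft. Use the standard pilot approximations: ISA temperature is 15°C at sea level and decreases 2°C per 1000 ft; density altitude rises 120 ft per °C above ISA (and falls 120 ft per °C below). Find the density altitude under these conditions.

4420 ft

ISA temperature at 5500 ft = 15 − 2 × (5500/1000) = 4°C.
ISA deviation = -5 − 4 = -9°C.
Density altitude = 5500 + 120 × (-9) = 5500 + (-1080) = 4420 ft.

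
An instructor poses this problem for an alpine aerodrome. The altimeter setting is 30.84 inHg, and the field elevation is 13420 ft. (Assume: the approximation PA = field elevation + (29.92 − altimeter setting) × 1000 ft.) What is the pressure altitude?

12500 ft

Pressure correction = (29.92 − 30.84) × 1000 = -920 ft.
Pressure altitude = 13420 + (-920) = 12500 ft.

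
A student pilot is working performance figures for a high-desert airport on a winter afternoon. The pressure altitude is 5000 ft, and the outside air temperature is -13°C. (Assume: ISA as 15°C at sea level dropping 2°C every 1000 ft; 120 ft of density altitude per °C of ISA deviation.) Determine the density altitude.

ISA temperature at 5000 ft = 15 − 2 × (5000/1000) = 5°C.
ISA deviation = -13 − 5 = -18°C.
Density altitude = 5000 + 120 × (-18) = 5000 + (-2160) = 2840 ft.

2840 ft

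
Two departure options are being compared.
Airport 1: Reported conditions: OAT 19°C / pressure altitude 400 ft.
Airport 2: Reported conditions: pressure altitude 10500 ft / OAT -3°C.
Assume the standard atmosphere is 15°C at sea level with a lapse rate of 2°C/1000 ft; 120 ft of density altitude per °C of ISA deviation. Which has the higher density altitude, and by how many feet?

Airport 2 by 9884 ft

Airport 1: ISA temp = 14.2°C, deviation +4.8°C, DA = 400 + 120 × 4.8 = 976 ft.
Airport 2: ISA temp = -6°C, deviation +3°C, DA = 10500 + 120 × 3 = 10860 ft.
Airport 2 is higher by 10860 − 976 = 9884 ft.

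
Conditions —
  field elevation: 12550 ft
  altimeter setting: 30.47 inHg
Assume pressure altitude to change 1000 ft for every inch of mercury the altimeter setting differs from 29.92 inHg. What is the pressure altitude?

Pressure correction = (29.92 − 30.47) × 1000 = -550 ft.
Pressure altitude = 12550 + (-550) = 12000 ft.

12000 ft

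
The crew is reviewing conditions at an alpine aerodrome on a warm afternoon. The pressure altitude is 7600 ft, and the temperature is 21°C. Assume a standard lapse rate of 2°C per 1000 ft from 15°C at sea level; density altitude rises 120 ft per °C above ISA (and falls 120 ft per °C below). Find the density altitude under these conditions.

ISA temperature at 7600 ft = 15 − 2 × (7600/1000) = -0.2°C.
ISA deviation = 21 − (-0.2) = +21.2°C.
Density altitude = 7600 + 120 × (21.2) = 7600 + (+2544) = 10144 ft.

10144 ft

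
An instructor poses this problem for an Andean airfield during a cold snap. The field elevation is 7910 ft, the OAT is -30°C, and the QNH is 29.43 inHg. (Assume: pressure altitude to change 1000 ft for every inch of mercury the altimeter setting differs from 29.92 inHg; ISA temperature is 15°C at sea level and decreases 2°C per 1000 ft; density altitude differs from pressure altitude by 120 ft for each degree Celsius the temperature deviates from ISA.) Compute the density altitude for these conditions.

Pressure altitude = 7910 + (29.92 − 29.43) × 1000 = 7910 + (+490) = 8400 ft.
ISA temperature at 8400 ft = 15 − 2 × (8400/1000) = -1.8°C.
ISA deviation = -30 − (-1.8) = -28.2°C.
Density altitude = 8400 + 120 × (-28.2) = 5016 ft.

5016 ft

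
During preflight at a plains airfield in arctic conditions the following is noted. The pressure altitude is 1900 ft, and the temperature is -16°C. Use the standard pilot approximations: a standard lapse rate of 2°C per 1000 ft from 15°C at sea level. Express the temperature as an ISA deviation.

ISA temperature at 1900 ft = 15 − 2 × (1900/1000) = 11.2°C.
Deviation = OAT − ISA = -16 − 11.2 = -27.2°C.

ISA-27.2°C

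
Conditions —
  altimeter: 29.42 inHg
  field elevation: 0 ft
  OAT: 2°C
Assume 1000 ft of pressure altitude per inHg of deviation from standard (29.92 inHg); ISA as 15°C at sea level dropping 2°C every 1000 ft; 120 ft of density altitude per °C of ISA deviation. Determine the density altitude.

Pressure altitude = 0 + (29.92 − 29.42) × 1000 = 0 + (+500) = 500 ft.
ISA temperature at 500 ft = 15 − 2 × (500/1000) = 14°C.
ISA deviation = 2 − 14 = -12°C.
Density altitude = 500 + 120 × (-12) = -940 ft.

-940 ft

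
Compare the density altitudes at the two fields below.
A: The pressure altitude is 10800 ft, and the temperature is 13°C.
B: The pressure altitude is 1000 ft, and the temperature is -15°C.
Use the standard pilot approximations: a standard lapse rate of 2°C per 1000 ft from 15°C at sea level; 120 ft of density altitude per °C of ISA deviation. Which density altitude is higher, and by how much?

A: ISA temp = -6.6°C, deviation +19.6°C, DA = 10800 + 120 × 19.6 = 13152 ft.
B: ISA temp = 13°C, deviation -28°C, DA = 1000 + 120 × (-28) = -2360 ft.
A is higher by 13152 − (-2360) = 15512 ft.

A by 15512 ft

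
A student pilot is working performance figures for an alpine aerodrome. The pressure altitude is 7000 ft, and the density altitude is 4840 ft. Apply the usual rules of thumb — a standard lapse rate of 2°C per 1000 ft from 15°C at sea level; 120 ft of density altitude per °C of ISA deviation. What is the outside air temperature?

Density altitude − pressure altitude = 4840 − 7000 = -2160 ft.
At 120 ft/°C that is an ISA deviation of -2160/120 = -18°C.
ISA temperature at 7000 ft = 15 − 2 × (7000/1000) = 1°C.
OAT = ISA + deviation = 1 + (-18) = -17°C.

-17°C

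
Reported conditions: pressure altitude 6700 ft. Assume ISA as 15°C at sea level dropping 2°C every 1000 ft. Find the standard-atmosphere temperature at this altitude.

1.6°C

ISA temperature = 15 − 2 × (6700/1000) = 15 − 13.4 = 1.6°C.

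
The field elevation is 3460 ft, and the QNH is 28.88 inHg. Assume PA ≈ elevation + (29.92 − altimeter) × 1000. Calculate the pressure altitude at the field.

4500 ft

Pressure correction = (29.92 − 28.88) × 1000 = +1040 ft.
Pressure altitude = 3460 + (+1040) = 4500 ft.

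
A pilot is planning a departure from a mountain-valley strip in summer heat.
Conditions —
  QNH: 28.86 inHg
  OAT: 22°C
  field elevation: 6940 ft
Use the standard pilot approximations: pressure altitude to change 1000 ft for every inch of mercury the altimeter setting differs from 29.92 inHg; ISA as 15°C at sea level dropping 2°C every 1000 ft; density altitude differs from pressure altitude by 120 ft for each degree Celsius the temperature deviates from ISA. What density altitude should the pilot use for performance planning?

10760 ft

Pressure altitude = 6940 + (29.92 − 28.86) × 1000 = 6940 + (+1060) = 8000 ft.
ISA temperature at 8000 ft = 15 − 2 × (8000/1000) = -1°C.
ISA deviation = 22 − (-1) = +23°C.
Density altitude = 8000 + 120 × (23) = 10760 ft.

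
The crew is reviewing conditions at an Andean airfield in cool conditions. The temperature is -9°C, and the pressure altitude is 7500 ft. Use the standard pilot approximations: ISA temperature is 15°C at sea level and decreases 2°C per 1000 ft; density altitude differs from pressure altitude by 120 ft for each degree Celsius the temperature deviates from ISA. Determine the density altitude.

ISA temperature at 7500 ft = 15 − 2 × (7500/1000) = 0°C.
ISA deviation = -9 − 0 = -9°C.
Density altitude = 7500 + 120 × (-9) = 7500 + (-1080) = 6420 ft.

6420 ft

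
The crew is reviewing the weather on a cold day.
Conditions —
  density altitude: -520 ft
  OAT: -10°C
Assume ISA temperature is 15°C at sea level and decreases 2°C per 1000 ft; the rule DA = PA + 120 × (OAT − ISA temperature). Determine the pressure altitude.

DA = PA + 120 × (OAT − (15 − 2·PA/1000)) = PA + 120·OAT − 1800 + 0.24·PA = 1.24·PA + 120·OAT − 1800.
So 1.24·PA = -520 − 120 × (-10) + 1800 = 2480.
PA = 2480 / 1.24 = 2000 ft.

2000 ft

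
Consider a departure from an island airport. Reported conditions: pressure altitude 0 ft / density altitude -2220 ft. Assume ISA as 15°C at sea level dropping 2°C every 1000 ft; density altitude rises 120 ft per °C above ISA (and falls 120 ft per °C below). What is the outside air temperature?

Density altitude − pressure altitude = -2220 − 0 = -2220 ft.
At 120 ft/°C that is an ISA deviation of -2220/120 = -18.5°C.
ISA temperature at 0 ft = 15 − 2 × (0/1000) = 15°C.
OAT = ISA + deviation = 15 + (-18.5) = -3.5°C.

-3.5°C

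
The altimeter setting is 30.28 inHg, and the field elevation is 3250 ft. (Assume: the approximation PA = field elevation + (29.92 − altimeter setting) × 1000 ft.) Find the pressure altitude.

2890 ft

Pressure correction = (29.92 − 30.28) × 1000 = -360 ft.
Pressure altitude = 3250 + (-360) = 2890 ft.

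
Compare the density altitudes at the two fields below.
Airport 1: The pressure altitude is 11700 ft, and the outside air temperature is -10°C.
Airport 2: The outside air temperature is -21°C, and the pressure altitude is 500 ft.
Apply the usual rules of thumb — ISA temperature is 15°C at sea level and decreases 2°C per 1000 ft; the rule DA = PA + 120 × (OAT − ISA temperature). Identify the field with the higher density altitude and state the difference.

Airport 1: ISA temp = -8.4°C, deviation -1.6°C, DA = 11700 + 120 × (-1.6) = 11508 ft.
Airport 2: ISA temp = 14°C, deviation -35°C, DA = 500 + 120 × (-35) = -3700 ft.
Airport 1 is higher by 11508 − (-3700) = 15208 ft.

Airport 1 by 15208 ft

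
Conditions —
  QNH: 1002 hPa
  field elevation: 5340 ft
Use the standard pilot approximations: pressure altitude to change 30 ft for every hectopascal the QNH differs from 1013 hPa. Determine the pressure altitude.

5670 ft

Pressure correction = (1013 − 1002) × 30 = +330 ft.
Pressure altitude = 5340 + (+330) = 5670 ft.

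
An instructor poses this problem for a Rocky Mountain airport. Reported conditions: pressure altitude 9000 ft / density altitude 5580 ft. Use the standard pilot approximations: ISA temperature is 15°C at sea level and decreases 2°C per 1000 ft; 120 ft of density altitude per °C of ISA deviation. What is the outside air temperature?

-31.5°C

Density altitude − pressure altitude = 5580 − 9000 = -3420 ft.
At 120 ft/°C that is an ISA deviation of -3420/120 = -28.5°C.
ISA temperature at 9000 ft = 15 − 2 × (9000/1000) = -3°C.
OAT = ISA + deviation = -3 + (-28.5) = -31.5°C.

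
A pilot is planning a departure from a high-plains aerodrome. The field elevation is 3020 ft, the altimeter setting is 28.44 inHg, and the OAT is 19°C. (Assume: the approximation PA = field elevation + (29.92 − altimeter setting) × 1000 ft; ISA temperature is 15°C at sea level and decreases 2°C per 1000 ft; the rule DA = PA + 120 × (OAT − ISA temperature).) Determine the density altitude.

6060 ft

Pressure altitude = 3020 + (29.92 − 28.44) × 1000 = 3020 + (+1480) = 4500 ft.
ISA temperature at 4500 ft = 15 − 2 × (4500/1000) = 6°C.
ISA deviation = 19 − 6 = +13°C.
Density altitude = 4500 + 120 × (13) = 6060 ft.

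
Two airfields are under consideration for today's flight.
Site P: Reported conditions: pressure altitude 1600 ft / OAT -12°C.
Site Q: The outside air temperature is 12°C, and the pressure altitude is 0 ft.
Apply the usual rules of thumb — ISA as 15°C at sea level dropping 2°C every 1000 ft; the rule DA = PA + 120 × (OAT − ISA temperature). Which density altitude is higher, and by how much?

Site P: ISA temp = 11.8°C, deviation -23.8°C, DA = 1600 + 120 × (-23.8) = -1256 ft.
Site Q: ISA temp = 15°C, deviation -3°C, DA = 0 + 120 × (-3) = -360 ft.
Site Q is higher by -360 − (-1256) = 896 ft.

Site Q by 896 ft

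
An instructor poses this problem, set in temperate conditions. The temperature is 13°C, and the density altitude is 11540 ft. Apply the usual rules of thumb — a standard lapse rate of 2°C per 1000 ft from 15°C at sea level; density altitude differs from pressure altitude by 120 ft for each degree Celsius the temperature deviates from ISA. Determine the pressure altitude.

DA = PA + 120 × (OAT − (15 − 2·PA/1000)) = PA + 120·OAT − 1800 + 0.24·PA = 1.24·PA + 120·OAT − 1800.
So 1.24·PA = 11540 − 120 × 13 + 1800 = 11780.
PA = 11780 / 1.24 = 9500 ft.

9500 ft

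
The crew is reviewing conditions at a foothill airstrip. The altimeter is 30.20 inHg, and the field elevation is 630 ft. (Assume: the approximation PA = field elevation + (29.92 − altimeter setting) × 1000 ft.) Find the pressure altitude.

350 ft

Pressure correction = (29.92 − 30.20) × 1000 = -280 ft.
Pressure altitude = 630 + (-280) = 350 ft.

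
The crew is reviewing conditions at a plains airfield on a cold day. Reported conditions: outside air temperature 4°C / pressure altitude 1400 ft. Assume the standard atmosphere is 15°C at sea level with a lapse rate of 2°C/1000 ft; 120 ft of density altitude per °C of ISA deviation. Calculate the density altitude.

416 ft

ISA temperature at 1400 ft = 15 − 2 × (1400/1000) = 12.2°C.
ISA deviation = 4 − 12.2 = -8.2°C.
Density altitude = 1400 + 120 × (-8.2) = 1400 + (-984) = 416 ft.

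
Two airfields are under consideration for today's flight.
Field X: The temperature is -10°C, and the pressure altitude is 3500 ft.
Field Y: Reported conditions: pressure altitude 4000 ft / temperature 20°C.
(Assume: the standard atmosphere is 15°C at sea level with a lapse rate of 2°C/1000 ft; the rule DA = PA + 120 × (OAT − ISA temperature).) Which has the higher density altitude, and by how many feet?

Field Y by 4220 ft

Field X: ISA temp = 8°C, deviation -18°C, DA = 3500 + 120 × (-18) = 1340 ft.
Field Y: ISA temp = 7°C, deviation +13°C, DA = 4000 + 120 × 13 = 5560 ft.
Field Y is higher by 5560 − 1340 = 4220 ft.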